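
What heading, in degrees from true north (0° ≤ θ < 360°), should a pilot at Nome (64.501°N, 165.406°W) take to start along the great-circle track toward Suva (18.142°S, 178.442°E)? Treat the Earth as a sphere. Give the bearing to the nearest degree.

Δλ = 178.442 − -165.406 = 343.848°; wrapped into (−180°, 180°]: -16.152°.
θ = atan2( sin Δλ · cos φ₂ , cos φ₁ · sin φ₂ − sin φ₁ · cos φ₂ · cos Δλ )
  = atan2(-0.26436, -0.95791) = -164.572° → normalised to [0°, 360°): 195.428°.

195°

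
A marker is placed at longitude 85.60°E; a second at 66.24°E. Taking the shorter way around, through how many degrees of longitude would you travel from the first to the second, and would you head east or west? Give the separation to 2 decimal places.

Raw difference: 66.24 − 85.60 = -19.36°.
Normalise into (−180°, 180°]: -19.36° stays -19.36°.
Negative ⇒ the second point lies to the west; separation 19.36°.

19.36° west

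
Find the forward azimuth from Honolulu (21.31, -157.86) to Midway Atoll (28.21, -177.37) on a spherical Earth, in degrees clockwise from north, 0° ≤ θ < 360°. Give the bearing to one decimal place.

295.2°

Δλ = -177.37 − -157.86 = -19.51°.
θ = atan2( sin Δλ · cos φ₂ , cos φ₁ · sin φ₂ − sin φ₁ · cos φ₂ · cos Δλ )
  = atan2(-0.29430, 0.13852) = -64.794° → normalised to [0°, 360°): 295.206°.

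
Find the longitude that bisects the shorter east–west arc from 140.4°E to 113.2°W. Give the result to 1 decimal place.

Signed shortest Δλ from +140.4° to -113.2° is +106.4°.
Midpoint longitude = +140.4° + (+106.4°)/2 = +140.4° + 53.2° = +193.6°.
Normalise into (−180°, 180°]: -166.4°.
(The naïve average (+140.4 + -113.2)/2 = 13.6° is on the wrong side of the globe.)

166.4°W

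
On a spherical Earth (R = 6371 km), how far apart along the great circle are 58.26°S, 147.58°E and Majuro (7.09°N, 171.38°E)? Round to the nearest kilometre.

Δλ = 171.38 − 147.58 = 23.80°.
Δφ = 7.09 − -58.26 = 65.35°.
a = sin²(Δφ/2) + cos φ₁ · cos φ₂ · sin²(Δλ/2) = 0.313660.
c = 2·atan2(√a, √(1−a)) = 1.18890 rad → d = 6371·c ≈ 7574.49 km.

7574 km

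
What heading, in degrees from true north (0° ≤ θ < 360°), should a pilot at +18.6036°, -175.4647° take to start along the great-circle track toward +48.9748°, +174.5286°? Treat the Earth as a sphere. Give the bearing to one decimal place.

347.4°

Δλ = 174.5286 − -175.4647 = 349.9933°; wrapped into (−180°, 180°]: -10.0067°.
θ = atan2( sin Δλ · cos φ₂ , cos φ₁ · sin φ₂ − sin φ₁ · cos φ₂ · cos Δλ )
  = atan2(-0.11406, 0.50879) = -12.635° → normalised to [0°, 360°): 347.365°.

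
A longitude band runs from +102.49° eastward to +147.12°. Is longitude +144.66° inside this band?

Yes

Band width going east from +102.49° to +147.12°: ((147.12 − 102.49) mod 360) = 44.63°.
Offset of +144.66° east of the west edge: ((144.66 − 102.49) mod 360) = 42.17°.
42.17° ≤ 44.63° ⇒ inside.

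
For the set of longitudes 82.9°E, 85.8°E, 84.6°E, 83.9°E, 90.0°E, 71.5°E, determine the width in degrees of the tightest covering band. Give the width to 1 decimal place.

18.5°

Sort the longitudes: +71.5°, +82.9°, +83.9°, +84.6°, +85.8°, +90.0°.
Eastward gaps between consecutive values (wrapping around): 11.4°, 1.0°, 0.7°, 1.2°, 4.2°, 341.5°.
Largest gap = 341.5° ⇒ minimal covering band is its complement: 360° − 341.5° = 18.5°.
Band runs from +71.5° eastward to +90.0°.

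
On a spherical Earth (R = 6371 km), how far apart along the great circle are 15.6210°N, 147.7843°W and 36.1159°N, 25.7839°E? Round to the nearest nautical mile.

7680 nmi

Δλ = 25.7839 − -147.7843 = 173.5682°.
Δφ = 36.1159 − 15.6210 = 20.4949°.
a = sin²(Δφ/2) + cos φ₁ · cos φ₂ · sin²(Δλ/2) = 0.807188.
c = 2·atan2(√a, √(1−a)) = 2.23239 rad → d = 6371·c ≈ 14222.57 km ≈ 7679.57 nmi.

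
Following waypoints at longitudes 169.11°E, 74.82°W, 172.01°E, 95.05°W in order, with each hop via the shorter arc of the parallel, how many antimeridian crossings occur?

Leg 1: +169.11° → -74.82°, shortest Δλ = 116.07° (east) — crosses 180°.
Leg 2: -74.82° → +172.01°, shortest Δλ = -113.17° (west) — crosses 180°.
Leg 3: +172.01° → -95.05°, shortest Δλ = 92.94° (east) — crosses 180°.
Total crossings: 3.

3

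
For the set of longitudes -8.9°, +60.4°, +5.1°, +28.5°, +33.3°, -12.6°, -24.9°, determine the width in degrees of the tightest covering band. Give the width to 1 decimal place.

Sort the longitudes: -24.9°, -12.6°, -8.9°, +5.1°, +28.5°, +33.3°, +60.4°.
Eastward gaps between consecutive values (wrapping around): 12.3°, 3.7°, 14.0°, 23.4°, 4.8°, 27.1°, 274.7°.
Largest gap = 274.7° ⇒ minimal covering band is its complement: 360° − 274.7° = 85.3°.
Band runs from -24.9° eastward to +60.4°.

85.3°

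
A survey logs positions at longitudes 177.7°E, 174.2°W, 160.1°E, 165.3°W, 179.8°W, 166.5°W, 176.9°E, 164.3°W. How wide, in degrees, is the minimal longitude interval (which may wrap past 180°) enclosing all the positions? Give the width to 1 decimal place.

35.6°

Sort the longitudes: -179.8°, -174.2°, -166.5°, -165.3°, -164.3°, +160.1°, +176.9°, +177.7°.
Eastward gaps between consecutive values (wrapping around): 5.6°, 7.7°, 1.2°, 1.0°, 324.4°, 16.8°, 0.8°, 2.5°.
Largest gap = 324.4° ⇒ minimal covering band is its complement: 360° − 324.4° = 35.6°.
Band runs from +160.1° eastward to -164.3°, crossing the antimeridian.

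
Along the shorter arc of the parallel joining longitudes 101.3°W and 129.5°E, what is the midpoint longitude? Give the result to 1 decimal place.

165.9°W

Signed shortest Δλ from -101.3° to +129.5° is -129.2°.
Midpoint longitude = -101.3° + (-129.2°)/2 = -101.3° − 64.6° = -165.9°.
(The naïve average (-101.3 + +129.5)/2 = 14.1° is on the wrong side of the globe.)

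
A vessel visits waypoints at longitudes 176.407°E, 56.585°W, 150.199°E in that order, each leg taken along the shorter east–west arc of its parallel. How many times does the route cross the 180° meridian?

Leg 1: +176.407° → -56.585°, shortest Δλ = 127.008° (east) — crosses 180°.
Leg 2: -56.585° → +150.199°, shortest Δλ = -153.216° (west) — crosses 180°.
Total crossings: 2.

2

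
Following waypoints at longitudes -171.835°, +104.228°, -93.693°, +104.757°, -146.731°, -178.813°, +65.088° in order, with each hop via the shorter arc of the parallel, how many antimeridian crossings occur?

Leg 1: -171.835° → +104.228°, shortest Δλ = -83.937° (west) — crosses 180°.
Leg 2: +104.228° → -93.693°, shortest Δλ = 162.079° (east) — crosses 180°.
Leg 3: -93.693° → +104.757°, shortest Δλ = -161.55° (west) — crosses 180°.
Leg 4: +104.757° → -146.731°, shortest Δλ = 108.512° (east) — crosses 180°.
Leg 5: -146.731° → -178.813°, shortest Δλ = -32.082° (west) — does not cross 180°.
Leg 6: -178.813° → +65.088°, shortest Δλ = -116.099° (west) — crosses 180°.
Total crossings: 5.

5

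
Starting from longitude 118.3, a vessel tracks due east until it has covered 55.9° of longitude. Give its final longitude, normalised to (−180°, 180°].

+174.2°

Start at +118.3°; shift +55.9° → +174.2°.
+174.2° already lies in (−180°, 180°].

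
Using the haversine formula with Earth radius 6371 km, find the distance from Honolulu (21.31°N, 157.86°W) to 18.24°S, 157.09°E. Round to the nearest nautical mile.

3557 nmi

Δλ = 157.09 − -157.86 = 314.95°; wrapped into (−180°, 180°]: -45.05°.
Δφ = -18.24 − 21.31 = -39.55°.
a = sin²(Δφ/2) + cos φ₁ · cos φ₂ · sin²(Δλ/2) = 0.244317.
c = 2·atan2(√a, √(1−a)) = 1.03402 rad → d = 6371·c ≈ 6587.76 km ≈ 3557.10 nmi.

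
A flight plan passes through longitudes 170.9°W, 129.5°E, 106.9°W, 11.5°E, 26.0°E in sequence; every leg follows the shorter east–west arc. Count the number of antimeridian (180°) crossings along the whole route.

2

Leg 1: -170.9° → +129.5°, shortest Δλ = -59.6° (west) — crosses 180°.
Leg 2: +129.5° → -106.9°, shortest Δλ = 123.6° (east) — crosses 180°.
Leg 3: -106.9° → +11.5°, shortest Δλ = 118.4° (east) — does not cross 180°.
Leg 4: +11.5° → +26.0°, shortest Δλ = 14.5° (east) — does not cross 180°.
Total crossings: 2.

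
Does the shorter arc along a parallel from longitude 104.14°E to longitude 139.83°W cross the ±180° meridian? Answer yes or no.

Naïve |-139.83 − 104.14| = 243.97° > 180°, so the shorter arc goes the other way round — across 180°.
Signed shortest Δλ = ((-139.83 − 104.14 + 180) mod 360) − 180 = 116.03°.
Going east by 116.03° from +104.14° passes through 180° before reaching -139.83°.

Yes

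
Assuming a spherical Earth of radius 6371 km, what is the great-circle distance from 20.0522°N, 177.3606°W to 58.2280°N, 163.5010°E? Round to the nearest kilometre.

Δλ = 163.5010 − -177.3606 = 340.8616°; wrapped into (−180°, 180°]: -19.1384°.
Δφ = 58.2280 − 20.0522 = 38.1758°.
a = sin²(Δφ/2) + cos φ₁ · cos φ₂ · sin²(Δλ/2) = 0.120610.
c = 2·atan2(√a, √(1−a)) = 0.70936 rad → d = 6371·c ≈ 4519.32 km.

4519 km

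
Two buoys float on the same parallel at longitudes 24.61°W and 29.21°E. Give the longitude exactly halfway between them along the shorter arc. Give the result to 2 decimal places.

Signed shortest Δλ from -24.61° to +29.21° is +53.82°.
Midpoint longitude = -24.61° + (+53.82°)/2 = -24.61° + 26.91° = +2.30°.

2.30°E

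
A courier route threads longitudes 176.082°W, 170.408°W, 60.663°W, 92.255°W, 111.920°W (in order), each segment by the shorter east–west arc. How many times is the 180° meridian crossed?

0

Leg 1: -176.082° → -170.408°, shortest Δλ = 5.674° (east) — does not cross 180°.
Leg 2: -170.408° → -60.663°, shortest Δλ = 109.745° (east) — does not cross 180°.
Leg 3: -60.663° → -92.255°, shortest Δλ = -31.592° (west) — does not cross 180°.
Leg 4: -92.255° → -111.920°, shortest Δλ = -19.665° (west) — does not cross 180°.
Total crossings: 0.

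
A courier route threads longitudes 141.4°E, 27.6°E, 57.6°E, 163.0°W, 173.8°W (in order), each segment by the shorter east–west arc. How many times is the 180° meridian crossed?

1

Leg 1: +141.4° → +27.6°, shortest Δλ = -113.8° (west) — does not cross 180°.
Leg 2: +27.6° → +57.6°, shortest Δλ = 30.0° (east) — does not cross 180°.
Leg 3: +57.6° → -163.0°, shortest Δλ = 139.4° (east) — crosses 180°.
Leg 4: -163.0° → -173.8°, shortest Δλ = -10.8° (west) — does not cross 180°.
Total crossings: 1.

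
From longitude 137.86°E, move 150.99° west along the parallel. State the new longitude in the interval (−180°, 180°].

Start at +137.86°; shift −150.99° → -13.13°.
-13.13° already lies in (−180°, 180°].

13.13°W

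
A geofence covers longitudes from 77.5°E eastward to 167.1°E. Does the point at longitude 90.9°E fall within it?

Band width going east from +77.5° to +167.1°: ((167.1 − 77.5) mod 360) = 89.6°.
Offset of +90.9° east of the west edge: ((90.9 − 77.5) mod 360) = 13.4°.
13.4° ≤ 89.6° ⇒ inside.

Yes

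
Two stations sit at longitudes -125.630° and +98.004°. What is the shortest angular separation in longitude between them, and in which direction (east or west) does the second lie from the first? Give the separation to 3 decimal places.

Raw difference: 98.004 − -125.630 = 223.634°.
Normalise into (−180°, 180°]: 223.634° − 360° = -136.366°.
Negative ⇒ the second point lies to the west; separation 136.366°.

136.366° west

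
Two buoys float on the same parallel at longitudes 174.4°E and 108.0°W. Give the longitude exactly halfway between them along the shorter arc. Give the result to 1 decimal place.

Signed shortest Δλ from +174.4° to -108.0° is +77.6°.
Midpoint longitude = +174.4° + (+77.6°)/2 = +174.4° + 38.8° = +213.2°.
Normalise into (−180°, 180°]: -146.8°.
(The naïve average (+174.4 + -108.0)/2 = 33.2° is on the wrong side of the globe.)

146.8°W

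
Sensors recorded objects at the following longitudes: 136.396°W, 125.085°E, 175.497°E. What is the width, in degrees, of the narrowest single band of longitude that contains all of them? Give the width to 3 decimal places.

98.519°

Sort the longitudes: -136.396°, +125.085°, +175.497°.
Eastward gaps between consecutive values (wrapping around): 261.481°, 50.412°, 48.107°.
Largest gap = 261.481° ⇒ minimal covering band is its complement: 360° − 261.481° = 98.519°.
Band runs from +125.085° eastward to -136.396°, crossing the antimeridian.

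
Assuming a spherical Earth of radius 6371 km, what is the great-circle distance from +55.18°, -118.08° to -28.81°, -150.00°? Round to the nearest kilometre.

Δλ = -150.00 − -118.08 = -31.92°.
Δφ = -28.81 − 55.18 = -83.99°.
a = sin²(Δφ/2) + cos φ₁ · cos φ₂ · sin²(Δλ/2) = 0.485477.
c = 2·atan2(√a, √(1−a)) = 1.54175 rad → d = 6371·c ≈ 9822.46 km.

9822 km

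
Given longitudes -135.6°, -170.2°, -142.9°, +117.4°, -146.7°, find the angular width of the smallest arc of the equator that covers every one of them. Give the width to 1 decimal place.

107.0°

Sort the longitudes: -170.2°, -146.7°, -142.9°, -135.6°, +117.4°.
Eastward gaps between consecutive values (wrapping around): 23.5°, 3.8°, 7.3°, 253.0°, 72.4°.
Largest gap = 253.0° ⇒ minimal covering band is its complement: 360° − 253.0° = 107.0°.
Band runs from +117.4° eastward to -135.6°, crossing the antimeridian.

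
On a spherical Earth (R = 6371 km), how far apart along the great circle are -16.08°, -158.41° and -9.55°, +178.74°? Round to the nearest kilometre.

2579 km

Δλ = 178.74 − -158.41 = 337.15°; wrapped into (−180°, 180°]: -22.85°.
Δφ = -9.55 − -16.08 = 6.53°.
a = sin²(Δφ/2) + cos φ₁ · cos φ₂ · sin²(Δλ/2) = 0.040424.
c = 2·atan2(√a, √(1−a)) = 0.40487 rad → d = 6371·c ≈ 2579.45 km.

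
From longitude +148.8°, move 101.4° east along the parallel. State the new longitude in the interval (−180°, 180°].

Start at +148.8°; shift +101.4° → +250.2°.
+250.2° lies outside (−180°, 180°]; subtract 360° → -109.8°.

-109.8°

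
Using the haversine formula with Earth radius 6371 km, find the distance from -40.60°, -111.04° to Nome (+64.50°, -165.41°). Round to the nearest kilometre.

12608 km

Δλ = -165.41 − -111.04 = -54.37°.
Δφ = 64.50 − -40.60 = 105.10°.
a = sin²(Δφ/2) + cos φ₁ · cos φ₂ · sin²(Δλ/2) = 0.698479.
c = 2·atan2(√a, √(1−a)) = 1.97900 rad → d = 6371·c ≈ 12608.19 km.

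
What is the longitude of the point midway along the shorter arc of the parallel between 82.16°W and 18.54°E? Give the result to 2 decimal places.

31.81°W

Signed shortest Δλ from -82.16° to +18.54° is +100.70°.
Midpoint longitude = -82.16° + (+100.70°)/2 = -82.16° + 50.35° = -31.81°.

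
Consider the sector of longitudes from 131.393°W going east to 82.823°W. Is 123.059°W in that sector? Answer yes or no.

Band width going east from -131.393° to -82.823°: ((-82.823 − -131.393) mod 360) = 48.570°.
Offset of -123.059° east of the west edge: ((-123.059 − -131.393) mod 360) = 8.334°.
8.334° ≤ 48.570° ⇒ inside.

Yes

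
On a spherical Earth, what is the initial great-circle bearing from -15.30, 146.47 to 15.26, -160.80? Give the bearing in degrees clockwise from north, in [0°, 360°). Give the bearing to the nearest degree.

62°

Δλ = -160.80 − 146.47 = -307.27°; wrapped into (−180°, 180°]: 52.73°.
θ = atan2( sin Δλ · cos φ₂ , cos φ₁ · sin φ₂ − sin φ₁ · cos φ₂ · cos Δλ )
  = atan2(0.76773, 0.40803) = 62.010° → normalised to [0°, 360°): 62.010°.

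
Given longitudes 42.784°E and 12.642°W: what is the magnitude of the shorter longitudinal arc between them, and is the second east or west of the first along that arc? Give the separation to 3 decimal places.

Raw difference: -12.642 − 42.784 = -55.426°.
Normalise into (−180°, 180°]: -55.426° stays -55.426°.
Negative ⇒ the second point lies to the west; separation 55.426°.

55.426° west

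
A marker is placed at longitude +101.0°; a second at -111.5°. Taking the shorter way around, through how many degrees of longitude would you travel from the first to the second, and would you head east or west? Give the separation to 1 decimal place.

147.5° east

Raw difference: -111.5 − 101.0 = -212.5°.
Normalise into (−180°, 180°]: -212.5° + 360° = 147.5°.
Positive ⇒ the second point lies to the east; separation 147.5°.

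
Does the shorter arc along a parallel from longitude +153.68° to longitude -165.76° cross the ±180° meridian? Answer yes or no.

Yes

Naïve |-165.76 − 153.68| = 319.44° > 180°, so the shorter arc goes the other way round — across 180°.
Signed shortest Δλ = ((-165.76 − 153.68 + 180) mod 360) − 180 = 40.56°.
Going east by 40.56° from +153.68° passes through 180° before reaching -165.76°.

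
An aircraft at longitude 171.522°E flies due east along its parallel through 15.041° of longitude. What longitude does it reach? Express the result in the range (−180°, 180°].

Start at +171.522°; shift +15.041° → +186.563°.
+186.563° lies outside (−180°, 180°]; subtract 360° → -173.437°.

173.437°W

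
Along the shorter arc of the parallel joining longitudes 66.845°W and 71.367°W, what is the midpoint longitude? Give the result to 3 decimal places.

Signed shortest Δλ from -66.845° to -71.367° is -4.522°.
Midpoint longitude = -66.845° + (-4.522°)/2 = -66.845° − 2.261° = -69.106°.

69.106°W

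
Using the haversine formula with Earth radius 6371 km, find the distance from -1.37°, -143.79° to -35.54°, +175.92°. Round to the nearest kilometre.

Δλ = 175.92 − -143.79 = 319.71°; wrapped into (−180°, 180°]: -40.29°.
Δφ = -35.54 − -1.37 = -34.17°.
a = sin²(Δφ/2) + cos φ₁ · cos φ₂ · sin²(Δλ/2) = 0.182799.
c = 2·atan2(√a, √(1−a)) = 0.88356 rad → d = 6371·c ≈ 5629.17 km.

5629 km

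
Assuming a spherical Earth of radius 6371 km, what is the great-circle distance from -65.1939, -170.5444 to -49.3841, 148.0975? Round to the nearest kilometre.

Δλ = 148.0975 − -170.5444 = 318.6419°; wrapped into (−180°, 180°]: -41.3581°.
Δφ = -49.3841 − -65.1939 = 15.8098°.
a = sin²(Δφ/2) + cos φ₁ · cos φ₂ · sin²(Δλ/2) = 0.052973.
c = 2·atan2(√a, √(1−a)) = 0.46448 rad → d = 6371·c ≈ 2959.21 km.

2959 km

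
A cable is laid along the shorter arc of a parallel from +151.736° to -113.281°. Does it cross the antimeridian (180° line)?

Yes

Naïve |-113.281 − 151.736| = 265.017° > 180°, so the shorter arc goes the other way round — across 180°.
Signed shortest Δλ = ((-113.281 − 151.736 + 180) mod 360) − 180 = 94.983°.
Going east by 94.983° from +151.736° passes through 180° before reaching -113.281°.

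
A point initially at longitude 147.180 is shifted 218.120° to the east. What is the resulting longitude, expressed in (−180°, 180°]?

+5.300°

Start at +147.180°; shift +218.120° → +365.300°.
+365.300° lies outside (−180°, 180°]; subtract 360° → +5.300°.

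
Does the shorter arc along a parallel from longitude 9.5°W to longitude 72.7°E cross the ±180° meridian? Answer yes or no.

No

Signed shortest Δλ = ((72.7 − -9.5 + 180) mod 360) − 180 = 82.2°.
Going east by 82.2° from -9.5° reaches +72.7° without touching 180°.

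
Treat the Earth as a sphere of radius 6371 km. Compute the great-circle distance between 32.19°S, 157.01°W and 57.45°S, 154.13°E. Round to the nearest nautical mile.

2493 nmi

Δλ = 154.13 − -157.01 = 311.14°; wrapped into (−180°, 180°]: -48.86°.
Δφ = -57.45 − -32.19 = -25.26°.
a = sin²(Δφ/2) + cos φ₁ · cos φ₂ · sin²(Δλ/2) = 0.125694.
c = 2·atan2(√a, √(1−a)) = 0.72483 rad → d = 6371·c ≈ 4617.89 km ≈ 2493.46 nmi.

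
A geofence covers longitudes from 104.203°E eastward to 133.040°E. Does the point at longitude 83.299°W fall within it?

Band width going east from +104.203° to +133.040°: ((133.040 − 104.203) mod 360) = 28.837°.
Offset of -83.299° east of the west edge: ((-83.299 − 104.203) mod 360) = 172.498°.
172.498° > 28.837° ⇒ outside.

No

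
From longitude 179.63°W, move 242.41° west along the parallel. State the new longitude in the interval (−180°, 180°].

62.04°W

Start at -179.63°; shift −242.41° → -422.04°.
-422.04° lies outside (−180°, 180°]; add 360° → -62.04°.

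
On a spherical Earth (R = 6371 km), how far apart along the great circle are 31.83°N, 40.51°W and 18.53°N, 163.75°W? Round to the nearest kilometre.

Δλ = -163.75 − -40.51 = -123.24°.
Δφ = 18.53 − 31.83 = -13.30°.
a = sin²(Δφ/2) + cos φ₁ · cos φ₂ · sin²(Δλ/2) = 0.636981.
c = 2·atan2(√a, √(1−a)) = 1.84831 rad → d = 6371·c ≈ 11775.57 km.

11776 km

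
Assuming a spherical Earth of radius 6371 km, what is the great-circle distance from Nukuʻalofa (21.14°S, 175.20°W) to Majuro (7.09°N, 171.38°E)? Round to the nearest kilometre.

Δλ = 171.38 − -175.20 = 346.58°; wrapped into (−180°, 180°]: -13.42°.
Δφ = 7.09 − -21.14 = 28.23°.
a = sin²(Δφ/2) + cos φ₁ · cos φ₂ · sin²(Δλ/2) = 0.072108.
c = 2·atan2(√a, √(1−a)) = 0.54373 rad → d = 6371·c ≈ 3464.13 km.

3464 km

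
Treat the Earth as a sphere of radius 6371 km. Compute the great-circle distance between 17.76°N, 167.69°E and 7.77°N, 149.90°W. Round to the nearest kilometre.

4720 km

Δλ = -149.90 − 167.69 = -317.59°; wrapped into (−180°, 180°]: 42.41°.
Δφ = 7.77 − 17.76 = -9.99°.
a = sin²(Δφ/2) + cos φ₁ · cos φ₂ · sin²(Δλ/2) = 0.131033.
c = 2·atan2(√a, √(1−a)) = 0.74079 rad → d = 6371·c ≈ 4719.59 km.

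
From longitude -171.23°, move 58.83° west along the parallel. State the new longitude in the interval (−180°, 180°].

Start at -171.23°; shift −58.83° → -230.06°.
-230.06° lies outside (−180°, 180°]; add 360° → +129.94°.

+129.94°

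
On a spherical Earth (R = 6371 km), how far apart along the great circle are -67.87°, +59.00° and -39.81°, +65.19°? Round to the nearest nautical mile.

Δλ = 65.19 − 59.00 = 6.19°.
Δφ = -39.81 − -67.87 = 28.06°.
a = sin²(Δφ/2) + cos φ₁ · cos φ₂ · sin²(Δλ/2) = 0.059616.
c = 2·atan2(√a, √(1−a)) = 0.49331 rad → d = 6371·c ≈ 3142.90 km ≈ 1697.03 nmi.

1697 nmi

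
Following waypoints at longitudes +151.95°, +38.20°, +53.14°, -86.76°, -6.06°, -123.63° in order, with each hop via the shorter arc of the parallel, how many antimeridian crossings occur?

Leg 1: +151.95° → +38.20°, shortest Δλ = -113.75° (west) — does not cross 180°.
Leg 2: +38.20° → +53.14°, shortest Δλ = 14.94° (east) — does not cross 180°.
Leg 3: +53.14° → -86.76°, shortest Δλ = -139.9° (west) — does not cross 180°.
Leg 4: -86.76° → -6.06°, shortest Δλ = 80.7° (east) — does not cross 180°.
Leg 5: -6.06° → -123.63°, shortest Δλ = -117.57° (west) — does not cross 180°.
Total crossings: 0.

0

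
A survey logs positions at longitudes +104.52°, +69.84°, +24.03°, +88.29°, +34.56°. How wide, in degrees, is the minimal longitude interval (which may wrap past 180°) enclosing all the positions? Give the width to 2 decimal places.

Sort the longitudes: +24.03°, +34.56°, +69.84°, +88.29°, +104.52°.
Eastward gaps between consecutive values (wrapping around): 10.53°, 35.28°, 18.45°, 16.23°, 279.51°.
Largest gap = 279.51° ⇒ minimal covering band is its complement: 360° − 279.51° = 80.49°.
Band runs from +24.03° eastward to +104.52°.

80.49°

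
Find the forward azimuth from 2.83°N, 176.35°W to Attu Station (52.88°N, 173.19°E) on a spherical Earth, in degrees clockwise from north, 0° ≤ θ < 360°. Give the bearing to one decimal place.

Δλ = 173.19 − -176.35 = 349.54°; wrapped into (−180°, 180°]: -10.46°.
θ = atan2( sin Δλ · cos φ₂ , cos φ₁ · sin φ₂ − sin φ₁ · cos φ₂ · cos Δλ )
  = atan2(-0.10956, 0.76710) = -8.128° → normalised to [0°, 360°): 351.872°.

351.9°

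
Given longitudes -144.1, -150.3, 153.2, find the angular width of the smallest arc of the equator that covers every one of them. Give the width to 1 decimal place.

62.7°

Sort the longitudes: -150.3°, -144.1°, +153.2°.
Eastward gaps between consecutive values (wrapping around): 6.2°, 297.3°, 56.5°.
Largest gap = 297.3° ⇒ minimal covering band is its complement: 360° − 297.3° = 62.7°.
Band runs from +153.2° eastward to -144.1°, crossing the antimeridian.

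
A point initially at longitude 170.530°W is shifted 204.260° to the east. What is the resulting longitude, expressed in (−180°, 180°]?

33.730°E

Start at -170.530°; shift +204.260° → +33.730°.
+33.730° already lies in (−180°, 180°].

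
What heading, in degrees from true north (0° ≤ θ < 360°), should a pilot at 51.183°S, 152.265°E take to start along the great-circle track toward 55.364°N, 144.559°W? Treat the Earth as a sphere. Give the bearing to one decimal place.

35.3°

Δλ = -144.559 − 152.265 = -296.824°; wrapped into (−180°, 180°]: 63.176°.
θ = atan2( sin Δλ · cos φ₂ , cos φ₁ · sin φ₂ − sin φ₁ · cos φ₂ · cos Δλ )
  = atan2(0.50720, 0.71558) = 35.329° → normalised to [0°, 360°): 35.329°.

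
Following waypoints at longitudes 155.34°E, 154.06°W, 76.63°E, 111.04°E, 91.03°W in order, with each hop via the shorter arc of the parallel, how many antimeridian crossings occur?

3

Leg 1: +155.34° → -154.06°, shortest Δλ = 50.6° (east) — crosses 180°.
Leg 2: -154.06° → +76.63°, shortest Δλ = -129.31° (west) — crosses 180°.
Leg 3: +76.63° → +111.04°, shortest Δλ = 34.41° (east) — does not cross 180°.
Leg 4: +111.04° → -91.03°, shortest Δλ = 157.93° (east) — crosses 180°.
Total crossings: 3.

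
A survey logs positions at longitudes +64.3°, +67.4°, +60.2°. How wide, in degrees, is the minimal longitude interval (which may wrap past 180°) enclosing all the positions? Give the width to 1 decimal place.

7.2°

Sort the longitudes: +60.2°, +64.3°, +67.4°.
Eastward gaps between consecutive values (wrapping around): 4.1°, 3.1°, 352.8°.
Largest gap = 352.8° ⇒ minimal covering band is its complement: 360° − 352.8° = 7.2°.
Band runs from +60.2° eastward to +67.4°.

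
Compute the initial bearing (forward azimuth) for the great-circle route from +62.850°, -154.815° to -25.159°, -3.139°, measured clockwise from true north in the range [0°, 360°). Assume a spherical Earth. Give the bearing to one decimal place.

39.8°

Δλ = -3.139 − -154.815 = 151.676°.
θ = atan2( sin Δλ · cos φ₂ , cos φ₁ · sin φ₂ − sin φ₁ · cos φ₂ · cos Δλ )
  = atan2(0.42945, 0.51498) = 39.825° → normalised to [0°, 360°): 39.825°.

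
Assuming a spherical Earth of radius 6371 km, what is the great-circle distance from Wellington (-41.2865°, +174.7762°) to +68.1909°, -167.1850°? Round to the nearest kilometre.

Δλ = -167.1850 − 174.7762 = -341.9612°; wrapped into (−180°, 180°]: 18.0388°.
Δφ = 68.1909 − -41.2865 = 109.4774°.
a = sin²(Δφ/2) + cos φ₁ · cos φ₂ · sin²(Δλ/2) = 0.673578.
c = 2·atan2(√a, √(1−a)) = 1.92533 rad → d = 6371·c ≈ 12266.30 km.

12266 km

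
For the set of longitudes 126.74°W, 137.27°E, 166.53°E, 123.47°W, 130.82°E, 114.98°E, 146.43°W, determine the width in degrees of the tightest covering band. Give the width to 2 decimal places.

121.55°

Sort the longitudes: -146.43°, -126.74°, -123.47°, +114.98°, +130.82°, +137.27°, +166.53°.
Eastward gaps between consecutive values (wrapping around): 19.69°, 3.27°, 238.45°, 15.84°, 6.45°, 29.26°, 47.04°.
Largest gap = 238.45° ⇒ minimal covering band is its complement: 360° − 238.45° = 121.55°.
Band runs from +114.98° eastward to -123.47°, crossing the antimeridian.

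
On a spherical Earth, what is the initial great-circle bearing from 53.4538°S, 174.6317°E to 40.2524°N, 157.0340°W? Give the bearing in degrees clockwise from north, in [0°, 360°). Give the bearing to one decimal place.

21.4°

Δλ = -157.0340 − 174.6317 = -331.6657°; wrapped into (−180°, 180°]: 28.3343°.
θ = atan2( sin Δλ · cos φ₂ , cos φ₁ · sin φ₂ − sin φ₁ · cos φ₂ · cos Δλ )
  = atan2(0.36223, 0.92445) = 21.397° → normalised to [0°, 360°): 21.397°.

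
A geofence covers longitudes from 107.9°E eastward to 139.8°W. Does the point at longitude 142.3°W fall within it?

Band width going east from +107.9° to -139.8°: ((-139.8 − 107.9) mod 360) = 112.3°.
Offset of -142.3° east of the west edge: ((-142.3 − 107.9) mod 360) = 109.8°.
109.8° ≤ 112.3° ⇒ inside.

Yes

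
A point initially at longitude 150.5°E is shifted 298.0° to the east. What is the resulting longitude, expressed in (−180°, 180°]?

88.5°E

Start at +150.5°; shift +298.0° → +448.5°.
+448.5° lies outside (−180°, 180°]; subtract 360° → +88.5°.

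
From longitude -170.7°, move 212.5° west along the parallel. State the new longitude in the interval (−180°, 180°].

Start at -170.7°; shift −212.5° → -383.2°.
-383.2° lies outside (−180°, 180°]; add 360° → -23.2°.

-23.2°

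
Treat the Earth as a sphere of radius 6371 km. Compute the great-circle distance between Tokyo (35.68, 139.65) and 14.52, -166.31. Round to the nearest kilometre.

5844 km

Δλ = -166.31 − 139.65 = -305.96°; wrapped into (−180°, 180°]: 54.04°.
Δφ = 14.52 − 35.68 = -21.16°.
a = sin²(Δφ/2) + cos φ₁ · cos φ₂ · sin²(Δλ/2) = 0.196005.
c = 2·atan2(√a, √(1−a)) = 0.91727 rad → d = 6371·c ≈ 5843.93 km.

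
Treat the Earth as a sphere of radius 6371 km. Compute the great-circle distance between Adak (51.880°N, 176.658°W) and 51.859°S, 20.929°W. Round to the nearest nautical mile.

Δλ = -20.929 − -176.658 = 155.729°.
Δφ = -51.859 − 51.880 = -103.739°.
a = sin²(Δφ/2) + cos φ₁ · cos φ₂ · sin²(Δλ/2) = 0.983151.
c = 2·atan2(√a, √(1−a)) = 2.88125 rad → d = 6371·c ≈ 18356.44 km ≈ 9911.69 nmi.

9912 nmi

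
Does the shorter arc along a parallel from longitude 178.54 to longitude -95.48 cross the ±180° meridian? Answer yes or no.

Naïve |-95.48 − 178.54| = 274.02° > 180°, so the shorter arc goes the other way round — across 180°.
Signed shortest Δλ = ((-95.48 − 178.54 + 180) mod 360) − 180 = 85.98°.
Going east by 85.98° from +178.54° passes through 180° before reaching -95.48°.

Yes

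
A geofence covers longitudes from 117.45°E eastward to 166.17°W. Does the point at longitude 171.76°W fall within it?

Band width going east from +117.45° to -166.17°: ((-166.17 − 117.45) mod 360) = 76.38°.
Offset of -171.76° east of the west edge: ((-171.76 − 117.45) mod 360) = 70.79°.
70.79° ≤ 76.38° ⇒ inside.

Yes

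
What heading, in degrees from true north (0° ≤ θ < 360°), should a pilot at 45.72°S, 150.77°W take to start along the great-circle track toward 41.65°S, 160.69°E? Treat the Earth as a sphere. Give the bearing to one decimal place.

Δλ = 160.69 − -150.77 = 311.46°; wrapped into (−180°, 180°]: -48.54°.
θ = atan2( sin Δλ · cos φ₂ , cos φ₁ · sin φ₂ − sin φ₁ · cos φ₂ · cos Δλ )
  = atan2(-0.55998, -0.10979) = -101.093° → normalised to [0°, 360°): 258.907°.

258.9°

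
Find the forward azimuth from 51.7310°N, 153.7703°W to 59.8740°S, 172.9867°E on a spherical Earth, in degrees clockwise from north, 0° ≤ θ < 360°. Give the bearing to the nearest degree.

198°

Δλ = 172.9867 − -153.7703 = 326.7570°; wrapped into (−180°, 180°]: -33.2430°.
θ = atan2( sin Δλ · cos φ₂ , cos φ₁ · sin φ₂ − sin φ₁ · cos φ₂ · cos Δλ )
  = atan2(-0.27514, -0.86526) = -162.360° → normalised to [0°, 360°): 197.640°.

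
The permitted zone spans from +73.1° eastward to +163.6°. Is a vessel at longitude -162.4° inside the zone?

No

Band width going east from +73.1° to +163.6°: ((163.6 − 73.1) mod 360) = 90.5°.
Offset of -162.4° east of the west edge: ((-162.4 − 73.1) mod 360) = 124.5°.
124.5° > 90.5° ⇒ outside.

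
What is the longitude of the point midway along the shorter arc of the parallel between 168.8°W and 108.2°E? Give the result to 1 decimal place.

Signed shortest Δλ from -168.8° to +108.2° is -83.0°.
Midpoint longitude = -168.8° + (-83.0°)/2 = -168.8° − 41.5° = -210.3°.
Normalise into (−180°, 180°]: +149.7°.
(The naïve average (-168.8 + +108.2)/2 = -30.3° is on the wrong side of the globe.)

149.7°E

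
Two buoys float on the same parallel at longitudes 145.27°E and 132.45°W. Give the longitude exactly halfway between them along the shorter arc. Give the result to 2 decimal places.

Signed shortest Δλ from +145.27° to -132.45° is +82.28°.
Midpoint longitude = +145.27° + (+82.28°)/2 = +145.27° + 41.14° = +186.41°.
Normalise into (−180°, 180°]: -173.59°.
(The naïve average (+145.27 + -132.45)/2 = 6.41° is on the wrong side of the globe.)

173.59°W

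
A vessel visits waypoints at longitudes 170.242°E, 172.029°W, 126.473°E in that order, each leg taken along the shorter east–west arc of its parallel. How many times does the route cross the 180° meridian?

2

Leg 1: +170.242° → -172.029°, shortest Δλ = 17.729° (east) — crosses 180°.
Leg 2: -172.029° → +126.473°, shortest Δλ = -61.498° (west) — crosses 180°.
Total crossings: 2.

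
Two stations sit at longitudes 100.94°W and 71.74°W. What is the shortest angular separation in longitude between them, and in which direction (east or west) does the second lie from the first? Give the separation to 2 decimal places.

29.20° east

Raw difference: -71.74 − -100.94 = 29.2°.
Normalise into (−180°, 180°]: 29.2° stays 29.2°.
Positive ⇒ the second point lies to the east; separation 29.20°.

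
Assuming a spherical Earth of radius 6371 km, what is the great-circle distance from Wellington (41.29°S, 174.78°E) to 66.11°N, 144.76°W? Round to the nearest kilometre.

Δλ = -144.76 − 174.78 = -319.54°; wrapped into (−180°, 180°]: 40.46°.
Δφ = 66.11 − -41.29 = 107.40°.
a = sin²(Δφ/2) + cos φ₁ · cos φ₂ · sin²(Δλ/2) = 0.685905.
c = 2·atan2(√a, √(1−a)) = 1.95175 rad → d = 6371·c ≈ 12434.63 km.

12435 km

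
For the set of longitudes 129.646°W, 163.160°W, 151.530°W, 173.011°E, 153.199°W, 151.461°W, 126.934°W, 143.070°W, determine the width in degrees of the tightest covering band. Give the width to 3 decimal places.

Sort the longitudes: -163.160°, -153.199°, -151.530°, -151.461°, -143.070°, -129.646°, -126.934°, +173.011°.
Eastward gaps between consecutive values (wrapping around): 9.961°, 1.669°, 0.069°, 8.391°, 13.424°, 2.712°, 299.945°, 23.829°.
Largest gap = 299.945° ⇒ minimal covering band is its complement: 360° − 299.945° = 60.055°.
Band runs from +173.011° eastward to -126.934°, crossing the antimeridian.

60.055°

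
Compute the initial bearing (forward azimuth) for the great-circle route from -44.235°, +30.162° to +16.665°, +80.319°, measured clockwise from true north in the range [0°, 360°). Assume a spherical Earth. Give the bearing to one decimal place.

Δλ = 80.319 − 30.162 = 50.157°.
θ = atan2( sin Δλ · cos φ₂ , cos φ₁ · sin φ₂ − sin φ₁ · cos φ₂ · cos Δλ )
  = atan2(0.73555, 0.63364) = 49.257° → normalised to [0°, 360°): 49.257°.

49.3°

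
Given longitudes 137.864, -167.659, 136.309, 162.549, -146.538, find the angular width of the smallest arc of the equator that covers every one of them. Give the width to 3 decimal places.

77.153°

Sort the longitudes: -167.659°, -146.538°, +136.309°, +137.864°, +162.549°.
Eastward gaps between consecutive values (wrapping around): 21.121°, 282.847°, 1.555°, 24.685°, 29.792°.
Largest gap = 282.847° ⇒ minimal covering band is its complement: 360° − 282.847° = 77.153°.
Band runs from +136.309° eastward to -146.538°, crossing the antimeridian.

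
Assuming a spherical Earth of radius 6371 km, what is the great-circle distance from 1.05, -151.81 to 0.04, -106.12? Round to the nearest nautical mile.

2744 nmi

Δλ = -106.12 − -151.81 = 45.69°.
Δφ = 0.04 − 1.05 = -1.01°.
a = sin²(Δφ/2) + cos φ₁ · cos φ₂ · sin²(Δλ/2) = 0.150782.
c = 2·atan2(√a, √(1−a)) = 0.79759 rad → d = 6371·c ≈ 5081.43 km ≈ 2743.75 nmi.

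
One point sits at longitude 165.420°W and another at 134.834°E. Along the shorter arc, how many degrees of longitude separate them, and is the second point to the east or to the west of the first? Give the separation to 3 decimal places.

59.746° west

Raw difference: 134.834 − -165.420 = 300.254°.
Normalise into (−180°, 180°]: 300.254° − 360° = -59.746°.
Negative ⇒ the second point lies to the west; separation 59.746°.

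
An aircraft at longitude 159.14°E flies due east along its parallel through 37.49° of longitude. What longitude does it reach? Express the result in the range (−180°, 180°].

Start at +159.14°; shift +37.49° → +196.63°.
+196.63° lies outside (−180°, 180°]; subtract 360° → -163.37°.

163.37°W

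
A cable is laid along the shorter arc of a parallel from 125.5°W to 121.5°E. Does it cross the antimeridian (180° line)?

Yes

Naïve |121.5 − -125.5| = 247.0° > 180°, so the shorter arc goes the other way round — across 180°.
Signed shortest Δλ = ((121.5 − -125.5 + 180) mod 360) − 180 = -113.0°.
Going west by 113.0° from -125.5° passes through 180° before reaching +121.5°.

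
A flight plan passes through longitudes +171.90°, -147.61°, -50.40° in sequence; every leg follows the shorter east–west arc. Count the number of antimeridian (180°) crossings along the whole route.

1

Leg 1: +171.90° → -147.61°, shortest Δλ = 40.49° (east) — crosses 180°.
Leg 2: -147.61° → -50.40°, shortest Δλ = 97.21° (east) — does not cross 180°.
Total crossings: 1.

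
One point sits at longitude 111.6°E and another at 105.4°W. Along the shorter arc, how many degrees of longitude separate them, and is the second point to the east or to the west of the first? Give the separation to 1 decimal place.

143.0° east

Raw difference: -105.4 − 111.6 = -217.0°.
Normalise into (−180°, 180°]: -217.0° + 360° = 143.0°.
Positive ⇒ the second point lies to the east; separation 143.0°.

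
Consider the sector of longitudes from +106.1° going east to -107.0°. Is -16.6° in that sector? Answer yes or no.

Band width going east from +106.1° to -107.0°: ((-107.0 − 106.1) mod 360) = 146.9°.
Offset of -16.6° east of the west edge: ((-16.6 − 106.1) mod 360) = 237.3°.
237.3° > 146.9° ⇒ outside.

No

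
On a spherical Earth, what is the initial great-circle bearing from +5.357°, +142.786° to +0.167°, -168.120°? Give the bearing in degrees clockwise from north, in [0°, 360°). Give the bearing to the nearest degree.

94°

Δλ = -168.120 − 142.786 = -310.906°; wrapped into (−180°, 180°]: 49.094°.
θ = atan2( sin Δλ · cos φ₂ , cos φ₁ · sin φ₂ − sin φ₁ · cos φ₂ · cos Δλ )
  = atan2(0.75578, -0.05823) = 94.406° → normalised to [0°, 360°): 94.406°.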